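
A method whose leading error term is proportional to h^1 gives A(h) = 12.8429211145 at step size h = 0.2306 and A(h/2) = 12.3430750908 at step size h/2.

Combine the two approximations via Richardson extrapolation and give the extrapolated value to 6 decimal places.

11.843229

r = 1, so 2^r = 2.
Top: 2(12.3430750908) − (12.8429211145) = 11.8432290671
Denominator 2 − 1 = 1.
Result: 11.8432290671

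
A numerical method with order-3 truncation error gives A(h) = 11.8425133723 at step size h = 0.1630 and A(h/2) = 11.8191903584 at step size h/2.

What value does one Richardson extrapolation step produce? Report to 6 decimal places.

Leading term ∝ h^3; use weight 8 = 2^3.
8·11.8191903584 = 94.5535228672; subtract 11.8425133723 → 82.7110094949
R = 82.7110094949/7 = 11.8158584993
Correction |R − A(h/2)| = 3.332e-03; gap |A(h/2) − A(h)| = 2.332e-02.

11.815858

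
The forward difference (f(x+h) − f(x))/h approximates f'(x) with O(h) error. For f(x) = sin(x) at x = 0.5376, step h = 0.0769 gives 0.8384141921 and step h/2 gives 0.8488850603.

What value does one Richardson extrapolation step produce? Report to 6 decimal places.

r = 1: numerator weight 2, denominator 1.
2*0.8488850603 = 1.6977701206; subtract 0.8384141921 → 0.8593559285
(2*0.8488850603 − 0.8384141921)/(2 − 1) = 0.8593559285

0.859356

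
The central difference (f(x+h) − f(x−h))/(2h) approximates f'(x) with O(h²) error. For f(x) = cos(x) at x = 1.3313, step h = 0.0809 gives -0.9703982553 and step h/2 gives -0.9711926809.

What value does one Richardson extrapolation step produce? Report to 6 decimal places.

-0.971457

r = 2: numerator weight 4, denominator 3.
4*(-0.9711926809) = -3.8847707236; subtract (-0.9703982553) → -2.9143724683
Divide by 2^2 − 1 = 3.
Extrapolated: (-2.9143724683) / 3 = -0.9714574894
Correction |R − A(h/2)| = 2.648e-04; gap |A(h/2) − A(h)| = 7.944e-04.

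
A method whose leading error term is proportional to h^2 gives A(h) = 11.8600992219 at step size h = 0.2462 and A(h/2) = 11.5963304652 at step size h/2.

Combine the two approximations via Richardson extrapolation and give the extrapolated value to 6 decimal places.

11.508408

Leading term ∝ h^2; use weight 4 = 2^2.
Weighted: 46.3853218608 − 11.8600992219 = 34.5252226389
Denominator 4 − 1 = 3.
(4*11.5963304652 − 11.8600992219)/(4 − 1) = 11.5084075463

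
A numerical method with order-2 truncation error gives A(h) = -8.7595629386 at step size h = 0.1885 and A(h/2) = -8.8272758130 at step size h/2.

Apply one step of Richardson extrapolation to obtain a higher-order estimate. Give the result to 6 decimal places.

Method order is 2; weight 2^2 = 4.
4·(-8.8272758130) = -35.3091032520; (-35.3091032520) − (-8.7595629386) = -26.5495403134
Divide by 2^2 − 1 = 3.
Extrapolated: (-26.5495403134) / 3 = -8.8498467711
Correction |R − A(h/2)| = 2.257e-02; gap |A(h/2) − A(h)| = 6.771e-02.

-8.849847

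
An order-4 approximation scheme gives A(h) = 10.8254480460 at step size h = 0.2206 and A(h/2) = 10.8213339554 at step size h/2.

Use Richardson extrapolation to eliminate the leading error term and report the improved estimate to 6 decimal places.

10.821060

r = 4: numerator weight 16, denominator 15.
A(h/2) − A(h) = 10.8213339554 − 10.8254480460 = -0.0041140906
Divide by 2^4 − 1 = 15: (-0.0041140906)/15 = -0.0002742727
R = 10.8213339554 − 0.0002742727 = 10.8210596827
Correction |R − A(h/2)| = 2.743e-04; gap |A(h/2) − A(h)| = 4.114e-03.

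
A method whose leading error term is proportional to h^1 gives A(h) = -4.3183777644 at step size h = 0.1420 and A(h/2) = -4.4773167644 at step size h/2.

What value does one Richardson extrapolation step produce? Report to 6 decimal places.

Order 1 gives 2^r = 2 and 2^r − 1 = 1.
2×(-4.4773167644) = -8.9546335288; (-8.9546335288) − (-4.3183777644) = -4.6362557644
Divide by 2^1 − 1 = 1.
(-4.6362557644) ÷ 1 = -4.6362557644

-4.636256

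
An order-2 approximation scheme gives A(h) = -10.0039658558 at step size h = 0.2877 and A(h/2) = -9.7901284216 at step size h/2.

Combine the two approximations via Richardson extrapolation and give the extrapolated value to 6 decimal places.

Error is O(h^2); halving h shrinks it by 2^2 = 4.
Top: 4(-9.7901284216) − (-10.0039658558) = -29.1565478306
Extrapolated: (-29.1565478306) / 3 = -9.7188492769
Shift from A(h/2): +0.0712791447.

-9.718849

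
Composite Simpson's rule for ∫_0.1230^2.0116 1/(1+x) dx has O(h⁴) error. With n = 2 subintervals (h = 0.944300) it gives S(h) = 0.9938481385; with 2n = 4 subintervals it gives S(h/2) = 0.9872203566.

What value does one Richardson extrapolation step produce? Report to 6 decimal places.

0.986779

r = 4: numerator weight 16, denominator 15.
Weighted: 15.7955257056 − 0.9938481385 = 14.8016775671
Extrapolated: 14.8016775671 / 15 = 0.9867785045
Shift from A(h/2): −0.0004418521.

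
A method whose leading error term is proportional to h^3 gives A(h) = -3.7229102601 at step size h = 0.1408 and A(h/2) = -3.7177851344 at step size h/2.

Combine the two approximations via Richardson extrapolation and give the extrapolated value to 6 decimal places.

-3.717053

Error is O(h^3); halving h shrinks it by 2^3 = 8.
Numerator 8*A(h/2) − A(h) = 8*(-3.7177851344) − (-3.7229102601) = -26.0193708151
Divide by 2^3 − 1 = 7.
Result: -3.7170529736
Gap between inputs: 5.125e-03; correction applied: +0.0007321608.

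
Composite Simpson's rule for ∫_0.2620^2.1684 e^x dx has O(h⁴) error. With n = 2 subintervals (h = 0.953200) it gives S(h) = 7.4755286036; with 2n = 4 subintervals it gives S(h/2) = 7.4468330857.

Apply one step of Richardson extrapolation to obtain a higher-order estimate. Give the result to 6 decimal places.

r = 4, so 2^r = 16.
16 × 7.4468330857 = 119.1493293712; 119.1493293712 − 7.4755286036 = 111.6738007676
Divide by 2^4 − 1 = 15.
Result: 7.4449200512

7.444920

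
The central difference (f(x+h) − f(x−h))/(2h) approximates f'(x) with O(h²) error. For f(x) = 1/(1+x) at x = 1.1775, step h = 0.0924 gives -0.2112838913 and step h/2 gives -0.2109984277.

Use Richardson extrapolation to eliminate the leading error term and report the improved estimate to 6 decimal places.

-0.210903

Leading term ∝ h^2; use weight 4 = 2^2.
2^2 × A(h/2) = -0.8439937108; minus A(h) gives -0.6327098195.
(4 × (-0.2109984277) − (-0.2112838913))/(4 − 1) = -0.2109032732
Correction |R − A(h/2)| = 9.515e-05; gap |A(h/2) − A(h)| = 2.855e-04.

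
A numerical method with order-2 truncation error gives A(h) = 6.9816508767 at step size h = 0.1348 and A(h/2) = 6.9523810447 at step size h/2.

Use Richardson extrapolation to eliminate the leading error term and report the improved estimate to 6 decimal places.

6.942624

The method has order 2: 2^2 = 4.
Weighted: 27.8095241788 − 6.9816508767 = 20.8278733021
Extrapolated: 20.8278733021 / 3 = 6.9426244340
Gap between inputs: 2.927e-02; correction applied: −0.0097566107.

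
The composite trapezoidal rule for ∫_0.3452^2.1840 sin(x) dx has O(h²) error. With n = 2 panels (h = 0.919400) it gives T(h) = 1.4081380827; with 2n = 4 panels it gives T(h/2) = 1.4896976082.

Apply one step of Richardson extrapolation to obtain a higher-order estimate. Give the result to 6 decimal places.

1.516884

Method order is 2; weight 2^2 = 4.
Numerator 4·A(h/2) − A(h) = 4·1.4896976082 − 1.4081380827 = 4.5506523501
R = 4.5506523501/3 = 1.5168841167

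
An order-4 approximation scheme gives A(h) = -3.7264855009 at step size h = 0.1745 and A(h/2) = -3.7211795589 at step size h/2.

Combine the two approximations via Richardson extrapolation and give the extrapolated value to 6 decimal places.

The method has order 4: 2^4 = 16.
16*(-3.7211795589) = -59.5388729424; subtract (-3.7264855009) → -55.8123874415
(-55.8123874415) ÷ 15 = -3.7208258294
Shift from A(h/2): +0.0003537295.

-3.720826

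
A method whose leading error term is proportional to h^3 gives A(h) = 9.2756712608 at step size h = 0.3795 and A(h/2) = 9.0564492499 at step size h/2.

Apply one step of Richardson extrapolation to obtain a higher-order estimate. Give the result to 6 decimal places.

9.025132

Error is O(h^3); halving h shrinks it by 2^3 = 8.
Weighted: 72.4515939992 − 9.2756712608 = 63.1759227384
Denominator 8 − 1 = 7.
Result: 9.0251318198
Gap between inputs: 2.192e-01; correction applied: −0.0313174301.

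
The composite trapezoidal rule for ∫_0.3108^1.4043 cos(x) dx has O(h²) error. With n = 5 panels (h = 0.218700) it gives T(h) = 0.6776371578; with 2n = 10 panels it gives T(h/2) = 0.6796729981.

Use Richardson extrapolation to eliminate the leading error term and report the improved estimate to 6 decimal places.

0.680352

r = 2: numerator weight 4, denominator 3.
2^2×A(h/2) = 2.7186919924; minus A(h) gives 2.0410548346.
Divide by 2^2 − 1 = 3.
Result: 0.6803516115
Correction |R − A(h/2)| = 6.786e-04; gap |A(h/2) − A(h)| = 2.036e-03.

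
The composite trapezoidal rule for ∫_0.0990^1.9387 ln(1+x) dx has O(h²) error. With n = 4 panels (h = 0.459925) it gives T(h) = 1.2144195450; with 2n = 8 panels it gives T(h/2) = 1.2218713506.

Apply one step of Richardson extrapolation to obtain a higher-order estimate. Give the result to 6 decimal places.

1.224355

With r = 2 the leading error scales as h^2, so the weight is 2^2 = 4.
2^2·A(h/2) = 4.8874854024; minus A(h) gives 3.6730658574.
Divide by 2^2 − 1 = 3.
So the Richardson estimate is 1.2243552858.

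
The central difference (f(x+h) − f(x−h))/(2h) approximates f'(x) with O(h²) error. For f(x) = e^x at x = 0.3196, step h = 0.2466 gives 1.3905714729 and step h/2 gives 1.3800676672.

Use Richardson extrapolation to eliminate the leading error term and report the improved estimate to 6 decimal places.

Leading term ∝ h^2; use weight 4 = 2^2.
4*1.3800676672 = 5.5202706688; subtract 1.3905714729 → 4.1296991959
R = 4.1296991959/3 = 1.3765663986
Gap between inputs: 1.050e-02; correction applied: −0.0035012686.

1.376566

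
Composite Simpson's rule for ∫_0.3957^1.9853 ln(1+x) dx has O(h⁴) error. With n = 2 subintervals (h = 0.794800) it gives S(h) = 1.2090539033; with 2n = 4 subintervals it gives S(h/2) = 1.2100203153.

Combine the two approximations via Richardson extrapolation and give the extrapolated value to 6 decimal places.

1.210085

The method has order 4: 2^4 = 16.
Numerator 16*A(h/2) − A(h) = 16*1.2100203153 − 1.2090539033 = 18.1512711415
Divide by 2^4 − 1 = 15.
(16*1.2100203153 − 1.2090539033)/(16 − 1) = 1.2100847428
Gap between inputs: 9.664e-04; correction applied: +0.0000644275.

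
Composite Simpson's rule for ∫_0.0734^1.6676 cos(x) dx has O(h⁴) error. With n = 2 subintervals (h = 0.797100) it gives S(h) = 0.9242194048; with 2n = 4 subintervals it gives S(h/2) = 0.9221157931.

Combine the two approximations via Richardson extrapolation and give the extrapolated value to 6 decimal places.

With r = 4 the leading error scales as h^4, so the weight is 2^4 = 16.
Top: 16(0.9221157931) − (0.9242194048) = 13.8296332848
Denominator 16 − 1 = 15.
Result: 0.9219755523
Shift from A(h/2): −0.0001402408.

0.921976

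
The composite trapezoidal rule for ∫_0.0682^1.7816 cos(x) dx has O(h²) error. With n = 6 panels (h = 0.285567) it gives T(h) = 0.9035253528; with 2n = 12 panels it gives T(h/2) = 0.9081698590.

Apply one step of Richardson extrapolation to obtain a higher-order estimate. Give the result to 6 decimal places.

Method order is 2; weight 2^2 = 4.
Difference of the inputs: 0.9081698590 − 0.9035253528 = 0.0046445062
Divide by 2^2 − 1 = 3: 0.0046445062/3 = 0.0015481687
R = A(h/2) + (A(h/2) − A(h))/3 = 0.9081698590 + 0.0015481687 = 0.9097180277

0.909718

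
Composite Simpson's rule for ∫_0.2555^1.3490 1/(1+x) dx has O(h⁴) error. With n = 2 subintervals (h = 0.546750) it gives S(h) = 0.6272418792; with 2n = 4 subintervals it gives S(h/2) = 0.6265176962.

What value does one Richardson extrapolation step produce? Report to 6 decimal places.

0.626469

Leading term ∝ h^4; use weight 16 = 2^4.
16·0.6265176962 − 0.6272418792 = 9.3970412600
Denominator 16 − 1 = 15.
Extrapolated: 9.3970412600 / 15 = 0.6264694173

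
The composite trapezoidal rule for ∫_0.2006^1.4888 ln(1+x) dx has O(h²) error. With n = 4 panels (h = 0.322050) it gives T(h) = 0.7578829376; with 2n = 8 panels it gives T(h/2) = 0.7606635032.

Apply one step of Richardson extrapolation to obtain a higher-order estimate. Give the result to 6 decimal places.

Leading term ∝ h^2; use weight 4 = 2^2.
4 × 0.7606635032 − 0.7578829376 = 2.2847710752
Divide by 2^2 − 1 = 3.
Extrapolated: 2.2847710752 / 3 = 0.7615903584

0.761590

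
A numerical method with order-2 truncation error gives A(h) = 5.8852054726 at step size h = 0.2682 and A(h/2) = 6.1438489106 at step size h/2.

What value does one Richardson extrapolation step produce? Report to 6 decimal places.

r = 2, so 2^r = 4.
Weighted: 24.5753956424 − 5.8852054726 = 18.6901901698
Divide by 2^2 − 1 = 3.
18.6901901698 ÷ 3 = 6.2300633899

6.230063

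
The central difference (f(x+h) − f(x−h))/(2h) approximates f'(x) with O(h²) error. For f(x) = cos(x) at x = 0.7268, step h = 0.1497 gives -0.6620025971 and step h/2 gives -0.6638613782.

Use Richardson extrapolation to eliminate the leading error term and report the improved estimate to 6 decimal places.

-0.664481

Method order is 2; weight 2^2 = 4.
4×(-0.6638613782) = -2.6554455128; (-2.6554455128) − (-0.6620025971) = -1.9934429157
Extrapolated: (-1.9934429157) / 3 = -0.6644809719
Shift from A(h/2): −0.0006195937.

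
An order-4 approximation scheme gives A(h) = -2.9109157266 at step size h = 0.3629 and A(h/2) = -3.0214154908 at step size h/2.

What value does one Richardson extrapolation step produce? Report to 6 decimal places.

Method order is 4; weight 2^4 = 16.
Difference of the inputs: -3.0214154908 − (-2.9109157266) = -0.1104997642
Correction (A(h/2) − A(h))/(16 − 1) = (-0.1104997642)/15 = -0.0073666509
R = A(h/2) + (A(h/2) − A(h))/15 = -3.0214154908 − 0.0073666509 = -3.0287821417
Gap between inputs: 1.105e-01; correction applied: −0.0073666509.

-3.028782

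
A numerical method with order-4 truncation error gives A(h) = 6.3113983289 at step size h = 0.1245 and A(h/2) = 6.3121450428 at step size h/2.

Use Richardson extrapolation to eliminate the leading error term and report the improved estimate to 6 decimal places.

With r = 4 the leading error scales as h^4, so the weight is 2^4 = 16.
Top: 16(6.3121450428) − (6.3113983289) = 94.6829223559
Divide by 2^4 − 1 = 15.
(16 × 6.3121450428 − 6.3113983289)/(16 − 1) = 6.3121948237

6.312195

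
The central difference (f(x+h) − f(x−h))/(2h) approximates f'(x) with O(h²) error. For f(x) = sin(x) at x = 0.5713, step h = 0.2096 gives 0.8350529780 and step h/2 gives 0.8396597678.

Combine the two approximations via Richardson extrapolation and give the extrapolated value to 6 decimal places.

0.841195

Leading term ∝ h^2; use weight 4 = 2^2.
Weighted: 3.3586390712 − 0.8350529780 = 2.5235860932
Extrapolated: 2.5235860932 / 3 = 0.8411953644
Shift from A(h/2): +0.0015355966.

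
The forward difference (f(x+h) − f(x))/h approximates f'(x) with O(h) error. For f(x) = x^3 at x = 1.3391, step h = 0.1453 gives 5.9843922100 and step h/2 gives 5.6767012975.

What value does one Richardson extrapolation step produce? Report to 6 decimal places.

Method order is 1; weight 2^1 = 2.
Weighted: 11.3534025950 − 5.9843922100 = 5.3690103850
Divide by 2^1 − 1 = 1.
5.3690103850 ÷ 1 = 5.3690103850

5.369010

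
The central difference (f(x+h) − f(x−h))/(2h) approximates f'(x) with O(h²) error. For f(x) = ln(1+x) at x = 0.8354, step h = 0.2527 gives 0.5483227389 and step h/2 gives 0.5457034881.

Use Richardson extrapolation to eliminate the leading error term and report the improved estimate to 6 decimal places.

The method has order 2: 2^2 = 4.
Weighted: 2.1828139524 − 0.5483227389 = 1.6344912135
R = 1.6344912135/3 = 0.5448304045

0.544830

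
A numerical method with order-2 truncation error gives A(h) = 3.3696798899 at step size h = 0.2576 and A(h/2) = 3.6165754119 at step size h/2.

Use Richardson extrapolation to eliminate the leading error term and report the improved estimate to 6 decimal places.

3.698874

The method has order 2: 2^2 = 4.
4 × 3.6165754119 − 3.3696798899 = 11.0966217577
11.0966217577 ÷ 3 = 3.6988739192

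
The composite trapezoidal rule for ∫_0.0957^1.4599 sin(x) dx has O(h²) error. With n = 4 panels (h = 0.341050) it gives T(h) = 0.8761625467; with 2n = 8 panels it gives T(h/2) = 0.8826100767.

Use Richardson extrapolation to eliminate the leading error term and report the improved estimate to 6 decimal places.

0.884759

r = 2: numerator weight 4, denominator 3.
4×0.8826100767 = 3.5304403068; subtract 0.8761625467 → 2.6542777601
R = 2.6542777601/3 = 0.8847592534
Correction |R − A(h/2)| = 2.149e-03; gap |A(h/2) − A(h)| = 6.448e-03.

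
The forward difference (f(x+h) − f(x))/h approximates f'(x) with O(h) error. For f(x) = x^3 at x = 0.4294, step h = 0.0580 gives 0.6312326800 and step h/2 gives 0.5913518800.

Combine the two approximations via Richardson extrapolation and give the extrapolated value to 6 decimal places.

r = 1: numerator weight 2, denominator 1.
A(h/2) − A(h) = 0.5913518800 − 0.6312326800 = -0.0398808000
Correction (A(h/2) − A(h))/(2 − 1) = (-0.0398808000)/1 = -0.0398808000
R = 0.5913518800 − 0.0398808000 = 0.5514710800

0.551471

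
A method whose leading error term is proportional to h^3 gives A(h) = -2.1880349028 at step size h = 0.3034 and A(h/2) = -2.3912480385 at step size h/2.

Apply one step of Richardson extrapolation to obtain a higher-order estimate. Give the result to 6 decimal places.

-2.420278

Leading term ∝ h^3; use weight 8 = 2^3.
8*(-2.3912480385) = -19.1299843080; subtract (-2.1880349028) → -16.9419494052
Divide by 2^3 − 1 = 7.
(8*(-2.3912480385) − (-2.1880349028))/(8 − 1) = -2.4202784865
Shift from A(h/2): −0.0290304480.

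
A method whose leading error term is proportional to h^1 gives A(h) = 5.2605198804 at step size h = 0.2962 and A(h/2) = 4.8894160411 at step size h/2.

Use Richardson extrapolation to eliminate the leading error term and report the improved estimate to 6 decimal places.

4.518312

Leading term ∝ h^1; use weight 2 = 2^1.
2×4.8894160411 = 9.7788320822; subtract 5.2605198804 → 4.5183122018
R = 4.5183122018/1 = 4.5183122018
Shift from A(h/2): −0.3711038393.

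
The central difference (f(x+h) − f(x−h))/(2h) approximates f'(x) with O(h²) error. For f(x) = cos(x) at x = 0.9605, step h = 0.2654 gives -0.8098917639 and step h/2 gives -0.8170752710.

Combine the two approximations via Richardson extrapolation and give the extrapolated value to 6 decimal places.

The method has order 2: 2^2 = 4.
Weighted: (-3.2683010840) − (-0.8098917639) = -2.4584093201
(4 × (-0.8170752710) − (-0.8098917639))/(4 − 1) = -0.8194697734
Gap between inputs: 7.184e-03; correction applied: −0.0023945024.

-0.819470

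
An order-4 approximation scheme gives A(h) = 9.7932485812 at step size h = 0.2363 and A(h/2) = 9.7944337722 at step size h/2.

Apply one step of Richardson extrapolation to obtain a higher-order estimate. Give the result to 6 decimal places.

Method order is 4; weight 2^4 = 16.
Top: 16(9.7944337722) − (9.7932485812) = 146.9176917740
146.9176917740 ÷ 15 = 9.7945127849
Correction |R − A(h/2)| = 7.901e-05; gap |A(h/2) − A(h)| = 1.185e-03.

9.794513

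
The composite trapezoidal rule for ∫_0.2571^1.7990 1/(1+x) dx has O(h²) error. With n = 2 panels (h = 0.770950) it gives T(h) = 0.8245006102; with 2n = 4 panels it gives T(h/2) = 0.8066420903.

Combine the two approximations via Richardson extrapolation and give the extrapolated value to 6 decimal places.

0.800689

r = 2: numerator weight 4, denominator 3.
2^2 × A(h/2) = 3.2265683612; minus A(h) gives 2.4020677510.
Divide by 2^2 − 1 = 3.
Extrapolated: 2.4020677510 / 3 = 0.8006892503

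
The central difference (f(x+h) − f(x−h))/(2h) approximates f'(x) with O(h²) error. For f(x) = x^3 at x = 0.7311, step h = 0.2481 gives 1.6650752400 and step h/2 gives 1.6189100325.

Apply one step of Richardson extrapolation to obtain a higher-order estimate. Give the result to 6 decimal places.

Leading term ∝ h^2; use weight 4 = 2^2.
Weighted: 6.4756401300 − 1.6650752400 = 4.8105648900
R = 4.8105648900/3 = 1.6035216300

1.603522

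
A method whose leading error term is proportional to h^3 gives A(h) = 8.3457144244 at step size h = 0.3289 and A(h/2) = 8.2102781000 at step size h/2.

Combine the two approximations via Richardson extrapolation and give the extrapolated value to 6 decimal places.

r = 3, so 2^r = 8.
A(h/2) − A(h) = 8.2102781000 − 8.3457144244 = -0.1354363244
Correction (A(h/2) − A(h))/(8 − 1) = (-0.1354363244)/7 = -0.0193480463
R = 8.2102781000 − 0.0193480463 = 8.1909300537
Correction |R − A(h/2)| = 1.935e-02; gap |A(h/2) − A(h)| = 1.354e-01.

8.190930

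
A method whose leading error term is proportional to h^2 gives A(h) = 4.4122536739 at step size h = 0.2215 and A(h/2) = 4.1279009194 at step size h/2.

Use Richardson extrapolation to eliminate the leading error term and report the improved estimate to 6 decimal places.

Order 2 gives 2^r = 4 and 2^r − 1 = 3.
Weighted: 16.5116036776 − 4.4122536739 = 12.0993500037
Extrapolated: 12.0993500037 / 3 = 4.0331166679

4.033117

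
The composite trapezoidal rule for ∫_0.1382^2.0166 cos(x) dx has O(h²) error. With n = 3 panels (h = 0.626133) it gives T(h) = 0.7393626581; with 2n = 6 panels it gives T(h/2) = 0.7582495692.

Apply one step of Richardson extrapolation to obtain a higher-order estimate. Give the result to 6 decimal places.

Order 2 gives 2^r = 4 and 2^r − 1 = 3.
4×0.7582495692 − 0.7393626581 = 2.2936356187
Extrapolated: 2.2936356187 / 3 = 0.7645452062

0.764545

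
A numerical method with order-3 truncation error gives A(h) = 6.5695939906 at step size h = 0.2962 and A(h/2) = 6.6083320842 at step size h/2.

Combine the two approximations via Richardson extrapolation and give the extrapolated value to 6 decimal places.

The method has order 3: 2^3 = 8.
8·6.6083320842 = 52.8666566736; 52.8666566736 − 6.5695939906 = 46.2970626830
Denominator 8 − 1 = 7.
(8·6.6083320842 − 6.5695939906)/(8 − 1) = 6.6138660976
Shift from A(h/2): +0.0055340134.

6.613866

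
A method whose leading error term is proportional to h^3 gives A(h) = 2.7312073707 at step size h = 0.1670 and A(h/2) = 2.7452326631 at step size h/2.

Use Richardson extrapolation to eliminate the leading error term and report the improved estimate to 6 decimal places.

2.747236

r = 3, so 2^r = 8.
Difference of the inputs: 2.7452326631 − 2.7312073707 = 0.0140252924
Correction (A(h/2) − A(h))/(8 − 1) = 0.0140252924/7 = 0.0020036132
R = 2.7452326631 + 0.0020036132 = 2.7472362763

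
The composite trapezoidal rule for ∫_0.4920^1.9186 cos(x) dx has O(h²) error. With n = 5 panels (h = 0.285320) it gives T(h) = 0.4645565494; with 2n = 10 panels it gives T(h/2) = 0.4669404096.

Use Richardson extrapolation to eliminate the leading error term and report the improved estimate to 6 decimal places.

The method has order 2: 2^2 = 4.
4*0.4669404096 − 0.4645565494 = 1.4032050890
Divide by 2^2 − 1 = 3.
Extrapolated: 1.4032050890 / 3 = 0.4677350297

0.467735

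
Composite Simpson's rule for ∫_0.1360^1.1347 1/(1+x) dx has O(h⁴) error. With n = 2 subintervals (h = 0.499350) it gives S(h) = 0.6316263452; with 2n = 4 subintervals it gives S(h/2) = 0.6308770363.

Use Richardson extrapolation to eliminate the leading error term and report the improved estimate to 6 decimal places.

The method has order 4: 2^4 = 16.
Top: 16(0.6308770363) − (0.6316263452) = 9.4624062356
(16 × 0.6308770363 − 0.6316263452)/(16 − 1) = 0.6308270824
Correction |R − A(h/2)| = 4.995e-05; gap |A(h/2) − A(h)| = 7.493e-04.

0.630827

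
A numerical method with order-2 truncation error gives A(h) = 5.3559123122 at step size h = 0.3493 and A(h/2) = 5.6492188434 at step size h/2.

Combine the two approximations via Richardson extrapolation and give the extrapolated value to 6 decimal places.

r = 2: numerator weight 4, denominator 3.
4·5.6492188434 = 22.5968753736; 22.5968753736 − 5.3559123122 = 17.2409630614
(4·5.6492188434 − 5.3559123122)/(4 − 1) = 5.7469876871

5.746988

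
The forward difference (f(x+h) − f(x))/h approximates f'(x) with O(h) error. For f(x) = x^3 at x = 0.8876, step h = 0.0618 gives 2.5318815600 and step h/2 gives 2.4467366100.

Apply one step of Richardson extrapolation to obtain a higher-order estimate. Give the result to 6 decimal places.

2.361592

Error is O(h^1); halving h shrinks it by 2^1 = 2.
Weighted: 4.8934732200 − 2.5318815600 = 2.3615916600
Extrapolated: 2.3615916600 / 1 = 2.3615916600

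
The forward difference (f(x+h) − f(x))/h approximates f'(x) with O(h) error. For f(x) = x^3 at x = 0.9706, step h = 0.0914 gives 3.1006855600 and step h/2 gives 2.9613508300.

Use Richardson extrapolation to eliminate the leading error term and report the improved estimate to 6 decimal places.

2.822016

Order 1 gives 2^r = 2 and 2^r − 1 = 1.
2·2.9613508300 = 5.9227016600; subtract 3.1006855600 → 2.8220161000
Divide by 2^1 − 1 = 1.
So the Richardson estimate is 2.8220161000.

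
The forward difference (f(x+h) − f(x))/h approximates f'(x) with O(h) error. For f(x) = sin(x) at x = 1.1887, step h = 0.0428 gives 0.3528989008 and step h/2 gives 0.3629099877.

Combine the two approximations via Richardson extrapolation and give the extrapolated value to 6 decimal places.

0.372921

The method has order 1: 2^1 = 2.
2^1*A(h/2) = 0.7258199754; minus A(h) gives 0.3729210746.
Divide by 2^1 − 1 = 1.
(2*0.3629099877 − 0.3528989008)/(2 − 1) = 0.3729210746
Gap between inputs: 1.001e-02; correction applied: +0.0100110869.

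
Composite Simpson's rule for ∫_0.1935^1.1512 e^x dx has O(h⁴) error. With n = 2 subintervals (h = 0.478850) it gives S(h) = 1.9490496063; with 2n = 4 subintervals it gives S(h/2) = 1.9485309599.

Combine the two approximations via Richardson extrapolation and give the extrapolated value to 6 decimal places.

Leading term ∝ h^4; use weight 16 = 2^4.
16×1.9485309599 − 1.9490496063 = 29.2274457521
29.2274457521 ÷ 15 = 1.9484963835
Shift from A(h/2): −0.0000345764.

1.948496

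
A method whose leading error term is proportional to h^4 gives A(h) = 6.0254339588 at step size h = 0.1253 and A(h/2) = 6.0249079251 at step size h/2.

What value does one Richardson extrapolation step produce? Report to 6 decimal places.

6.024873

With r = 4 the leading error scales as h^4, so the weight is 2^4 = 16.
Top: 16(6.0249079251) − (6.0254339588) = 90.3730928428
Divide by 2^4 − 1 = 15.
So the Richardson estimate is 6.0248728562.
Correction |R − A(h/2)| = 3.507e-05; gap |A(h/2) − A(h)| = 5.260e-04.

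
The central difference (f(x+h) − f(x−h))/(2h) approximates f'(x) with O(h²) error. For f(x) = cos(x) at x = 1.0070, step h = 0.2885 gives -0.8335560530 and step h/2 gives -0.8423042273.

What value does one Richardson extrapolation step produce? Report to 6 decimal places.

-0.845220

The method has order 2: 2^2 = 4.
4·(-0.8423042273) − (-0.8335560530) = -2.5356608562
Denominator 4 − 1 = 3.
(4·(-0.8423042273) − (-0.8335560530))/(4 − 1) = -0.8452202854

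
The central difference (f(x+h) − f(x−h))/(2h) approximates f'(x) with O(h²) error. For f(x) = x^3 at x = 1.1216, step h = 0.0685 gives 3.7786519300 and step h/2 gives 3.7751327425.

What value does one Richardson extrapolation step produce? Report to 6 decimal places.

Order 2 gives 2^r = 4 and 2^r − 1 = 3.
Difference of the inputs: 3.7751327425 − 3.7786519300 = -0.0035191875
Correction (A(h/2) − A(h))/(4 − 1) = (-0.0035191875)/3 = -0.0011730625
R = A(h/2) + (A(h/2) − A(h))/3 = 3.7751327425 − 0.0011730625 = 3.7739596800

3.773960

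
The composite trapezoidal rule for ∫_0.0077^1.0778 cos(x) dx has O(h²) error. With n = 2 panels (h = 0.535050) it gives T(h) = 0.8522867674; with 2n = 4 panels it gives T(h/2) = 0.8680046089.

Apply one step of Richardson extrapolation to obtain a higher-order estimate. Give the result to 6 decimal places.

Error is O(h^2); halving h shrinks it by 2^2 = 4.
Difference of the inputs: 0.8680046089 − 0.8522867674 = 0.0157178415
Divide by 2^2 − 1 = 3: 0.0157178415/3 = 0.0052392805
R = A(h/2) + (A(h/2) − A(h))/3 = 0.8680046089 + 0.0052392805 = 0.8732438894

0.873244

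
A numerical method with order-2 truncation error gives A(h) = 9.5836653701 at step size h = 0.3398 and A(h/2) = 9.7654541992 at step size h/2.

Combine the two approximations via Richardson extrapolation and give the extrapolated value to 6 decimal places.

Method order is 2; weight 2^2 = 4.
Weighted: 39.0618167968 − 9.5836653701 = 29.4781514267
Denominator 4 − 1 = 3.
Extrapolated: 29.4781514267 / 3 = 9.8260504756

9.826050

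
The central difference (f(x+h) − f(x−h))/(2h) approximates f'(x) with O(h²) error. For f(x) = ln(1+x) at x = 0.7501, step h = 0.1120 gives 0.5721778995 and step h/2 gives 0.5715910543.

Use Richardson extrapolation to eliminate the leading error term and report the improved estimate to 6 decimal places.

0.571395

Method order is 2; weight 2^2 = 4.
2^2·A(h/2) = 2.2863642172; minus A(h) gives 1.7141863177.
1.7141863177 ÷ 3 = 0.5713954392
Shift from A(h/2): −0.0001956151.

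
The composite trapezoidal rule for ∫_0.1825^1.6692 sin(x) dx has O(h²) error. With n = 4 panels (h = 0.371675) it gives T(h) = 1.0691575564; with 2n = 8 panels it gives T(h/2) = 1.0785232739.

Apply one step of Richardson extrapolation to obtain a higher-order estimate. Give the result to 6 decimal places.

Error is O(h^2); halving h shrinks it by 2^2 = 4.
4·1.0785232739 = 4.3140930956; 4.3140930956 − 1.0691575564 = 3.2449355392
Divide by 2^2 − 1 = 3.
3.2449355392 ÷ 3 = 1.0816451797
Gap between inputs: 9.366e-03; correction applied: +0.0031219058.

1.081645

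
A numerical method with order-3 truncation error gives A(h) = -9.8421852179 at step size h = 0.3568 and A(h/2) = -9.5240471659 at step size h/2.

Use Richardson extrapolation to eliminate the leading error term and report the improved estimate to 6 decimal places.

-9.478599

r = 3: numerator weight 8, denominator 7.
Top: 8(-9.5240471659) − (-9.8421852179) = -66.3501921093
(-66.3501921093) ÷ 7 = -9.4785988728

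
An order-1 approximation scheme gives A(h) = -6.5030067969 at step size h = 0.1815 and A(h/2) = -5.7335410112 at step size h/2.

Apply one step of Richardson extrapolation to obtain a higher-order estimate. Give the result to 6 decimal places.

-4.964075

Order 1 gives 2^r = 2 and 2^r − 1 = 1.
Weighted: (-11.4670820224) − (-6.5030067969) = -4.9640752255
Divide by 2^1 − 1 = 1.
(-4.9640752255) ÷ 1 = -4.9640752255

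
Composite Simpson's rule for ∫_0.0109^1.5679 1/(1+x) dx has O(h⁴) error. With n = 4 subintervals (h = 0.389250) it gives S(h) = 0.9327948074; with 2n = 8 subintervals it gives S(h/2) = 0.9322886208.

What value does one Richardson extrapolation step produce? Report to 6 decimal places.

Method order is 4; weight 2^4 = 16.
Top: 16(0.9322886208) − (0.9327948074) = 13.9838231254
Denominator 16 − 1 = 15.
Result: 0.9322548750
Correction |R − A(h/2)| = 3.375e-05; gap |A(h/2) − A(h)| = 5.062e-04.

0.932255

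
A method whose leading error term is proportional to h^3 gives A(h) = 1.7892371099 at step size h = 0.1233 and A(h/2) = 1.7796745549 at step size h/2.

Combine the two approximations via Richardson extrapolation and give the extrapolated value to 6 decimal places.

With r = 3 the leading error scales as h^3, so the weight is 2^3 = 8.
A(h/2) − A(h) = 1.7796745549 − 1.7892371099 = -0.0095625550
Correction (A(h/2) − A(h))/(8 − 1) = (-0.0095625550)/7 = -0.0013660793
R = A(h/2) + (A(h/2) − A(h))/7 = 1.7796745549 − 0.0013660793 = 1.7783084756
Gap between inputs: 9.563e-03; correction applied: −0.0013660793.

1.778308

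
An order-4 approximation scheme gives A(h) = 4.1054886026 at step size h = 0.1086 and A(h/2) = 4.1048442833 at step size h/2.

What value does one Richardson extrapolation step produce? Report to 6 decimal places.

Method order is 4; weight 2^4 = 16.
Difference of the inputs: 4.1048442833 − 4.1054886026 = -0.0006443193
Correction (A(h/2) − A(h))/(16 − 1) = (-0.0006443193)/15 = -0.0000429546
R = A(h/2) + (A(h/2) − A(h))/15 = 4.1048442833 − 0.0000429546 = 4.1048013287
Shift from A(h/2): −0.0000429546.

4.104801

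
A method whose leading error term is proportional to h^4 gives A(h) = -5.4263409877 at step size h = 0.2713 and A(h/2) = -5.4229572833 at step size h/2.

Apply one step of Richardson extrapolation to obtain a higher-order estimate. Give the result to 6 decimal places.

-5.422732

The method has order 4: 2^4 = 16.
16*(-5.4229572833) = -86.7673165328; (-86.7673165328) − (-5.4263409877) = -81.3409755451
Denominator 16 − 1 = 15.
R = (-81.3409755451)/15 = -5.4227317030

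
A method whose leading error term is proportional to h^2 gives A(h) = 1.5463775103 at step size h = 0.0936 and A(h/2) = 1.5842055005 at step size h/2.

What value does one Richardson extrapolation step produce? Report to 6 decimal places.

1.596815

r = 2, so 2^r = 4.
Numerator 4×A(h/2) − A(h) = 4×1.5842055005 − 1.5463775103 = 4.7904444917
Extrapolated: 4.7904444917 / 3 = 1.5968148306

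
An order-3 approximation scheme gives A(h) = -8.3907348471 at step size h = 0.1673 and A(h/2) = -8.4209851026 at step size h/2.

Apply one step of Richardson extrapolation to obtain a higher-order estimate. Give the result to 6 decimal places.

-8.425307

r = 3: numerator weight 8, denominator 7.
8×(-8.4209851026) = -67.3678808208; (-67.3678808208) − (-8.3907348471) = -58.9771459737
Divide by 2^3 − 1 = 7.
R = (-58.9771459737)/7 = -8.4253065677
Shift from A(h/2): −0.0043214651.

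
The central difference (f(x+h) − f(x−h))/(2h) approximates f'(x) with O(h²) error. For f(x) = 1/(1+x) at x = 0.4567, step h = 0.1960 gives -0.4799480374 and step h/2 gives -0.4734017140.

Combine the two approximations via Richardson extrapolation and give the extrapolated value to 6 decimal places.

-0.471220

Error is O(h^2); halving h shrinks it by 2^2 = 4.
Numerator 4·A(h/2) − A(h) = 4·(-0.4734017140) − (-0.4799480374) = -1.4136588186
Denominator 4 − 1 = 3.
(-1.4136588186) ÷ 3 = -0.4712196062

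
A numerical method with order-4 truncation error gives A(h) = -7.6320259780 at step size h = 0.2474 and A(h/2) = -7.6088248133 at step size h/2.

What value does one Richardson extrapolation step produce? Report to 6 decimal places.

-7.607278

r = 4, so 2^r = 16.
Weighted: (-121.7411970128) − (-7.6320259780) = -114.1091710348
Extrapolated: (-114.1091710348) / 15 = -7.6072780690
Correction |R − A(h/2)| = 1.547e-03; gap |A(h/2) − A(h)| = 2.320e-02.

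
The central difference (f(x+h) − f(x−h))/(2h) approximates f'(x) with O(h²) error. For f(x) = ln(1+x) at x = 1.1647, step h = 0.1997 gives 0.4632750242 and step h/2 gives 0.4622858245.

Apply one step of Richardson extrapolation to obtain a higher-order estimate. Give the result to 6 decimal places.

0.461956

Method order is 2; weight 2^2 = 4.
Weighted: 1.8491432980 − 0.4632750242 = 1.3858682738
Extrapolated: 1.3858682738 / 3 = 0.4619560913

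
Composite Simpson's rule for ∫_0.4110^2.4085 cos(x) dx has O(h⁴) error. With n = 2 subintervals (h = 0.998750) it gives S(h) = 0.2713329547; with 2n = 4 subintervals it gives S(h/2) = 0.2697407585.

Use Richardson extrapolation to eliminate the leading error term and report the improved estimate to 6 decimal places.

0.269635

Leading term ∝ h^4; use weight 16 = 2^4.
Top: 16(0.2697407585) − (0.2713329547) = 4.0445191813
(16·0.2697407585 − 0.2713329547)/(16 − 1) = 0.2696346121
Shift from A(h/2): −0.0001061464.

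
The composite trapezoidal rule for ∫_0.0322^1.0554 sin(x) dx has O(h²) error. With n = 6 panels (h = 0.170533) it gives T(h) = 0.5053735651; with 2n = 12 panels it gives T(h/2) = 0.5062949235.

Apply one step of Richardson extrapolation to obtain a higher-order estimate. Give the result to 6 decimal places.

r = 2: numerator weight 4, denominator 3.
4·0.5062949235 − 0.5053735651 = 1.5198061289
R = 1.5198061289/3 = 0.5066020430

0.506602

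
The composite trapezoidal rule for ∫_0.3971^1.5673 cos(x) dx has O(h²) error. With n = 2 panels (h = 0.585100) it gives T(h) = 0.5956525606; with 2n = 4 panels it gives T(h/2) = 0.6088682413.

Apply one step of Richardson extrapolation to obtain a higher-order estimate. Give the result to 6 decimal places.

Leading term ∝ h^2; use weight 4 = 2^2.
Top: 4(0.6088682413) − (0.5956525606) = 1.8398204046
R = 1.8398204046/3 = 0.6132734682

0.613273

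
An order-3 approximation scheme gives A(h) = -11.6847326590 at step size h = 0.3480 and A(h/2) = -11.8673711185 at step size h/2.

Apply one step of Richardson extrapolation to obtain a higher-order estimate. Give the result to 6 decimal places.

With r = 3 the leading error scales as h^3, so the weight is 2^3 = 8.
Top: 8(-11.8673711185) − (-11.6847326590) = -83.2542362890
Denominator 8 − 1 = 7.
(-83.2542362890) ÷ 7 = -11.8934623270
Shift from A(h/2): −0.0260912085.

-11.893462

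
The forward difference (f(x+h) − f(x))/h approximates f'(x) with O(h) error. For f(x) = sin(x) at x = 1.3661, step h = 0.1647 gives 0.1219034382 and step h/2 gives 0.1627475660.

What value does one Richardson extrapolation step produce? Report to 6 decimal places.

0.203592

Order 1 gives 2^r = 2 and 2^r − 1 = 1.
Top: 2(0.1627475660) − (0.1219034382) = 0.2035916938
Denominator 2 − 1 = 1.
0.2035916938 ÷ 1 = 0.2035916938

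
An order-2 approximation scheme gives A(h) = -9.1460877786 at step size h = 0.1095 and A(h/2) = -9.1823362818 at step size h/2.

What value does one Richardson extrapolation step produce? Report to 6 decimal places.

-9.194419

Order 2 gives 2^r = 4 and 2^r − 1 = 3.
2^2·A(h/2) = -36.7293451272; minus A(h) gives -27.5832573486.
Extrapolated: (-27.5832573486) / 3 = -9.1944191162
Correction |R − A(h/2)| = 1.208e-02; gap |A(h/2) − A(h)| = 3.625e-02.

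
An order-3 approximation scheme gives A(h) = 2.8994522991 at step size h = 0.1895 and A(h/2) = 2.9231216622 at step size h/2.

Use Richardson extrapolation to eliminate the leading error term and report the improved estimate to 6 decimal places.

2.926503

Error is O(h^3); halving h shrinks it by 2^3 = 8.
A(h/2) − A(h) = 2.9231216622 − 2.8994522991 = 0.0236693631
Divide by 2^3 − 1 = 7: 0.0236693631/7 = 0.0033813376
R = 2.9231216622 + 0.0033813376 = 2.9265029998
Correction |R − A(h/2)| = 3.381e-03; gap |A(h/2) − A(h)| = 2.367e-02.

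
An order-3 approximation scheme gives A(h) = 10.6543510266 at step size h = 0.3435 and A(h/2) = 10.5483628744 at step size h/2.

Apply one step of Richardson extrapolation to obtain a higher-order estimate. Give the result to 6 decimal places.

Leading term ∝ h^3; use weight 8 = 2^3.
8 × 10.5483628744 − 10.6543510266 = 73.7325519686
Extrapolated: 73.7325519686 / 7 = 10.5332217098
Gap between inputs: 1.060e-01; correction applied: −0.0151411646.

10.533222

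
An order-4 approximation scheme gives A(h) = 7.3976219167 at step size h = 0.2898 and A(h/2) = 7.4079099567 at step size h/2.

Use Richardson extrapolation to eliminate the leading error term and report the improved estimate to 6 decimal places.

r = 4, so 2^r = 16.
2^4*A(h/2) = 118.5265593072; minus A(h) gives 111.1289373905.
Denominator 16 − 1 = 15.
Result: 7.4085958260

7.408596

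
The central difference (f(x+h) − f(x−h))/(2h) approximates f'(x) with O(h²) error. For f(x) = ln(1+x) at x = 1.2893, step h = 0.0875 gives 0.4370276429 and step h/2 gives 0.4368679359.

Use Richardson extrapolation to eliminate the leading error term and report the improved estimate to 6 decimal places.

0.436815

The method has order 2: 2^2 = 4.
Numerator 4×A(h/2) − A(h) = 4×0.4368679359 − 0.4370276429 = 1.3104441007
Divide by 2^2 − 1 = 3.
Extrapolated: 1.3104441007 / 3 = 0.4368147002
Gap between inputs: 1.597e-04; correction applied: −0.0000532357.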